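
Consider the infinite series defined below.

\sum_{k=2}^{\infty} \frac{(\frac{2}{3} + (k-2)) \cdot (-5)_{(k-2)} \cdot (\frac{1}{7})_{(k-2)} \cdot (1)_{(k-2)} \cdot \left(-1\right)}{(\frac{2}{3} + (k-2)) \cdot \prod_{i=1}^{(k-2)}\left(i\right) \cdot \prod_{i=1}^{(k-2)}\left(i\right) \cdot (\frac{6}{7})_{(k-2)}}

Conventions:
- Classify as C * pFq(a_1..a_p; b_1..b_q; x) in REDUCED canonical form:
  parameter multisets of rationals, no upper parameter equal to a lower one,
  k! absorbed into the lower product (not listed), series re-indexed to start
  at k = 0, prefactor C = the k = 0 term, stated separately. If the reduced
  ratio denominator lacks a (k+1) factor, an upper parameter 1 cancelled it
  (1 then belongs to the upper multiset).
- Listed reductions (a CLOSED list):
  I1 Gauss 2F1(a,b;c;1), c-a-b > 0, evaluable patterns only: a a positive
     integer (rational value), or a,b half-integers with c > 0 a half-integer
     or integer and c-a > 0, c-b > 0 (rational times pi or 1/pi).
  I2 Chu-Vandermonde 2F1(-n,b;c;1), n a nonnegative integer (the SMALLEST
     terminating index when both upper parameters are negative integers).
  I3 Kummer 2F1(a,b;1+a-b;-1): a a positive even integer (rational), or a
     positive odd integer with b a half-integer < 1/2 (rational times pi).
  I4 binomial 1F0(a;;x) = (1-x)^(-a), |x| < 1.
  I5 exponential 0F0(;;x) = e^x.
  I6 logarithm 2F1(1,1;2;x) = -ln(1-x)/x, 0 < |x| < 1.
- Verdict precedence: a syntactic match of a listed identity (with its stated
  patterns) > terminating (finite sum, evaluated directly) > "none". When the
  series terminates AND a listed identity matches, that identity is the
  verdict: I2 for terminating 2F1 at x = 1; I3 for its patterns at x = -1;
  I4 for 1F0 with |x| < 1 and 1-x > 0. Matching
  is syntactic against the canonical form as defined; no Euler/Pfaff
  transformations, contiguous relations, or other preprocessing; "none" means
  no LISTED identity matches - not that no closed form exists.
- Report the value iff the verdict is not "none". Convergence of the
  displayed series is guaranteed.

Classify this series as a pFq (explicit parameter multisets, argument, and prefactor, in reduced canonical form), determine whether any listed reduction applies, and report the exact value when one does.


Prefactor -1, argument 1: 2F1 with upper {-5, \frac{1}{7}} over lower {\frac{6}{7}}. Verdict at x = 1: the Chu-Vandermonde identity I2 matches (terminating 2F1 at x = 1 with n = 5, b = 1/7, c = \frac{6}{7}). Exact value: -\frac{209}{306}.

Key step: t_0 being -1, the parameter 1 appears in both the upper and lower lists and cancels (alongside the other common factor).
Step ratio: r(k) = 1 * (k-5) (k+\frac{1}{7}) / [(k+\frac{6}{7}) (k+1)] - rational in k. x = 1; t_0 = -1; negate the roots.


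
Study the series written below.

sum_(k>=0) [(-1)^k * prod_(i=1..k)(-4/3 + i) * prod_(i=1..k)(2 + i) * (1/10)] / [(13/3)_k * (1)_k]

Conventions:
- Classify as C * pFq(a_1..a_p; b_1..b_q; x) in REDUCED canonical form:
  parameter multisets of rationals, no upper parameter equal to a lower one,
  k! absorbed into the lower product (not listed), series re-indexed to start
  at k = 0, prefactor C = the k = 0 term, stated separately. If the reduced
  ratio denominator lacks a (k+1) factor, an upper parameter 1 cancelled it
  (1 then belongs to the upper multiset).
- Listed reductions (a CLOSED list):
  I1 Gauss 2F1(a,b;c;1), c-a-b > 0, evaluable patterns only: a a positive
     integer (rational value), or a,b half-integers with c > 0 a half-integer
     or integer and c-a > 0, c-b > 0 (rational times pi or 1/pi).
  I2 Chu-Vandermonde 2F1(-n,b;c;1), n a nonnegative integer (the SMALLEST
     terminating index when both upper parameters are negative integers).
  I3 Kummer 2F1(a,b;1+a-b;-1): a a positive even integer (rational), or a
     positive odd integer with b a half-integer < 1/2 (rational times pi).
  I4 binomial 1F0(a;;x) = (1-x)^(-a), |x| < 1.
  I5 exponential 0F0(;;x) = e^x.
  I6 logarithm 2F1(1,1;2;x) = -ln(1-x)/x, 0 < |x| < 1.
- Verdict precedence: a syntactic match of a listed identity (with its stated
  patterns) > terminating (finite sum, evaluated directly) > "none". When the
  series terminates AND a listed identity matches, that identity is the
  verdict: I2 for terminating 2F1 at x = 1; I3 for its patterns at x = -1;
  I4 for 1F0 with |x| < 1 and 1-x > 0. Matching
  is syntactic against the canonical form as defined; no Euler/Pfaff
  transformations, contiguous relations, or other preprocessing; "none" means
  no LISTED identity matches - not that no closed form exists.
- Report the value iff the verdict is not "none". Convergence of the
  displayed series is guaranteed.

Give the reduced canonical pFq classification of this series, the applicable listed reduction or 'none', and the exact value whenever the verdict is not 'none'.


Key step: t_0 = 1/10 here, and the running product (prefactor 1/10) telescopes to a rising factorial.
Step ratio: r(k) = (-1) * (k-1/3) (k+3) / [(k+13/3) (k+1)] - rational; roots negated = parameters, x = (-1), C = 1/10.

At argument -1: a 2F1 with upper {-1/3, 3}, lower {13/3}, scaled by C = 1/10. Verdict: none. No listed pattern accepts 2F1(-1/3, 3; 13/3; -1).


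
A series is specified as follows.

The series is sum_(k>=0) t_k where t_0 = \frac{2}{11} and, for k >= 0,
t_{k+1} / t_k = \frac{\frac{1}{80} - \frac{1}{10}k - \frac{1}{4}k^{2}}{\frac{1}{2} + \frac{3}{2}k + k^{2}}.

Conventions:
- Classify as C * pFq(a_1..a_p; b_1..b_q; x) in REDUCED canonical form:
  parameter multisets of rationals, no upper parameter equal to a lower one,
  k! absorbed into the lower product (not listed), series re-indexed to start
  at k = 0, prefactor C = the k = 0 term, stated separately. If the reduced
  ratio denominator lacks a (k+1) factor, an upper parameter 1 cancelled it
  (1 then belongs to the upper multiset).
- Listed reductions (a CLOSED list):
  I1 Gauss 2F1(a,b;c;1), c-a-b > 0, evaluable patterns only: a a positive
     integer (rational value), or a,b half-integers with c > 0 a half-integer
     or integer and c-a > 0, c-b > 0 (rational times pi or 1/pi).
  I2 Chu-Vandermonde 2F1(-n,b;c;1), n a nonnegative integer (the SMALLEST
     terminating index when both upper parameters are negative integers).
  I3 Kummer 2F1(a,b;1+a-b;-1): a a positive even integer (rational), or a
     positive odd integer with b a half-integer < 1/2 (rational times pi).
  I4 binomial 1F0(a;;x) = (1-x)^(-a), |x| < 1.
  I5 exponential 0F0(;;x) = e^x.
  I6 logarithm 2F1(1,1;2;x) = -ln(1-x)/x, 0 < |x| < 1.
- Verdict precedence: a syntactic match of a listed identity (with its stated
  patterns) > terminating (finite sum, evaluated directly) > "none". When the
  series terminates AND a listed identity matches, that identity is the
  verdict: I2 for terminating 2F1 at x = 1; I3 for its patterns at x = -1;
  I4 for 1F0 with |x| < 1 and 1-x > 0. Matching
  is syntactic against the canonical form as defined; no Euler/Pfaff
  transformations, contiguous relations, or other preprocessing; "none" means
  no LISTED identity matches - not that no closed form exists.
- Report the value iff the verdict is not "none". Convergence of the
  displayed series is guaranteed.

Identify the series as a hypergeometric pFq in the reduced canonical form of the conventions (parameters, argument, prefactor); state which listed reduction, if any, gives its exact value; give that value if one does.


Key step: t_0 = \frac{2}{11} here, and cancel k + 1/2 from the displayed ratio first; then prefactor 2/11.
Term ratio: r(k) = -\frac{1}{4} * (k-\frac{1}{10}) / [(k+1)] ; factor over Q: parameters, x = -\frac{1}{4}, and C = \frac{2}{11}.

Classification (C = \frac{2}{11}): 1F0 with upper {-\frac{1}{10}}, lower {-}, argument x = -\frac{1}{4}. Verdict (x = -\frac{1}{4}): binomial (I4) applies (the 1F0 binomial series: exponent 1/10, x = -\frac{1}{4}). Sum: \frac{2}{11} \cdot \left(\frac{5}{4}\right)^{\frac{1}{10}}.


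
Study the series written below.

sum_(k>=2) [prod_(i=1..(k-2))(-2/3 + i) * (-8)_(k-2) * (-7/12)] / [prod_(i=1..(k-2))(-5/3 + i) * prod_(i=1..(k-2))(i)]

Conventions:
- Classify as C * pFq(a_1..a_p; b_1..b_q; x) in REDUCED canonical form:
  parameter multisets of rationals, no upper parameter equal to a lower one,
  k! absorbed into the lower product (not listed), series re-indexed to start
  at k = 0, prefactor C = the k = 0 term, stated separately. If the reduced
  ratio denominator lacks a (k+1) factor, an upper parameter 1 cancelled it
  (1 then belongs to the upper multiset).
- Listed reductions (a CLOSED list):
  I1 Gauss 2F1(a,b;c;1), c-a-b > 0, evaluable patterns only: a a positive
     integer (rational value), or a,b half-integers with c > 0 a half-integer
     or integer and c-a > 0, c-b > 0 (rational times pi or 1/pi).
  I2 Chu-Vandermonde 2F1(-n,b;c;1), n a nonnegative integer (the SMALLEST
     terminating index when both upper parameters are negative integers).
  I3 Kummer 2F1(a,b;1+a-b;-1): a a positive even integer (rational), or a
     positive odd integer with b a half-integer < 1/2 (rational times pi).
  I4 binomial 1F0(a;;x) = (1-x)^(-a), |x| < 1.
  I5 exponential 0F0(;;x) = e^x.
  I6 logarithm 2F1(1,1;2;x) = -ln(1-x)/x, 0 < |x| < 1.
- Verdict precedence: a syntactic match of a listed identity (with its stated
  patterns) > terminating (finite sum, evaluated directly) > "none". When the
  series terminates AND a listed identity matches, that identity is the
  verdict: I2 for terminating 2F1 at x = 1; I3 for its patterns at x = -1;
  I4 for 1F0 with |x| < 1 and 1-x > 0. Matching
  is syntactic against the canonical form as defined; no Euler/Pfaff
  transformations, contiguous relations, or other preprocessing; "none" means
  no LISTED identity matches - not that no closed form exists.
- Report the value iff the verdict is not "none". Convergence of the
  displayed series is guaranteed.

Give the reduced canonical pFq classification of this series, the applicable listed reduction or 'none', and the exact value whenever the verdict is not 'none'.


With C = -7/12: the canonical form is 2F1(-8, 1/3; -2/3; 1). Verdict (x = 1): Chu-Vandermonde (I2) applies (terminating 2F1 at x = 1 with n = 8, b = 1/3, c = -2/3). Exact value: 0.

Key observation: t_0 = -7/12 here, and the running product (prefactor -7/12) telescopes to a rising factorial.
Consecutive-term ratio: r(k) = 1 * (k-8) (k+1/3) / [(k-2/3) (k+1)] - poly over poly, x = 1 from leading terms; C = -7/12 at k = 0.


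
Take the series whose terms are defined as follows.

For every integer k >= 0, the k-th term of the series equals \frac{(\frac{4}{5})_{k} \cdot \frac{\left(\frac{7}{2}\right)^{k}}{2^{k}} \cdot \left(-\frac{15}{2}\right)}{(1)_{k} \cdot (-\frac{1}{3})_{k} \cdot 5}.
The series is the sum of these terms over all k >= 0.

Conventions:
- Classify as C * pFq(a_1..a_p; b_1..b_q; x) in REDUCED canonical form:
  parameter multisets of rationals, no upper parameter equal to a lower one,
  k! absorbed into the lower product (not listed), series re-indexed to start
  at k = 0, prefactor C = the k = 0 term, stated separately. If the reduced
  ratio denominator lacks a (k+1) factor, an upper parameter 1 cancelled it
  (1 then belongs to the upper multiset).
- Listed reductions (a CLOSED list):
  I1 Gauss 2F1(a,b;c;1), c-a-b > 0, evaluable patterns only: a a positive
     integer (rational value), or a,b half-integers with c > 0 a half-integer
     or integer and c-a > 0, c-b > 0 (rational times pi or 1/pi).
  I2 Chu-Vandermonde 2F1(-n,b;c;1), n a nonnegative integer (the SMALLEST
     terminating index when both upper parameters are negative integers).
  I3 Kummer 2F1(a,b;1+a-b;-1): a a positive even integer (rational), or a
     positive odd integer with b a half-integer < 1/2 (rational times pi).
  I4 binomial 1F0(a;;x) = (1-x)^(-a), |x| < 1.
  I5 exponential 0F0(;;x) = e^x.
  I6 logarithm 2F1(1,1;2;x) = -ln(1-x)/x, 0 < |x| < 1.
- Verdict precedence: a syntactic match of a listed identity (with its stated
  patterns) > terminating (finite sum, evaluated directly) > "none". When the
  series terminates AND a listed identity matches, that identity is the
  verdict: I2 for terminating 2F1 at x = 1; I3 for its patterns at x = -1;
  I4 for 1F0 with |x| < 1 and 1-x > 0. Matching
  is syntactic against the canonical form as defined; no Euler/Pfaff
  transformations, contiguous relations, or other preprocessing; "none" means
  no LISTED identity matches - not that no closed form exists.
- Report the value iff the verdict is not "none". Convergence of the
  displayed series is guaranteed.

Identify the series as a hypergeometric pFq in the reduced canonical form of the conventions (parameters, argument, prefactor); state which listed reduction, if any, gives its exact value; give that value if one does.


Key observation: t_0 being -\frac{3}{2}, (1)_k (C = -3/2, x = 7/4) is k! itself.
Term ratio: r(k) = \frac{7}{4} * (k+\frac{4}{5}) / [(k-\frac{1}{3}) (k+1)] ; factor over Q: parameters, x = \frac{7}{4}, and C = -\frac{3}{2}.

At argument \frac{7}{4}: a 1F1 with upper {\frac{4}{5}}, lower {-\frac{1}{3}}, scaled by C = -\frac{3}{2}. Verdict: none - this 1F1 at x = \frac{7}{4} matches no listed pattern, and upper {\frac{4}{5}} holds no stopper.


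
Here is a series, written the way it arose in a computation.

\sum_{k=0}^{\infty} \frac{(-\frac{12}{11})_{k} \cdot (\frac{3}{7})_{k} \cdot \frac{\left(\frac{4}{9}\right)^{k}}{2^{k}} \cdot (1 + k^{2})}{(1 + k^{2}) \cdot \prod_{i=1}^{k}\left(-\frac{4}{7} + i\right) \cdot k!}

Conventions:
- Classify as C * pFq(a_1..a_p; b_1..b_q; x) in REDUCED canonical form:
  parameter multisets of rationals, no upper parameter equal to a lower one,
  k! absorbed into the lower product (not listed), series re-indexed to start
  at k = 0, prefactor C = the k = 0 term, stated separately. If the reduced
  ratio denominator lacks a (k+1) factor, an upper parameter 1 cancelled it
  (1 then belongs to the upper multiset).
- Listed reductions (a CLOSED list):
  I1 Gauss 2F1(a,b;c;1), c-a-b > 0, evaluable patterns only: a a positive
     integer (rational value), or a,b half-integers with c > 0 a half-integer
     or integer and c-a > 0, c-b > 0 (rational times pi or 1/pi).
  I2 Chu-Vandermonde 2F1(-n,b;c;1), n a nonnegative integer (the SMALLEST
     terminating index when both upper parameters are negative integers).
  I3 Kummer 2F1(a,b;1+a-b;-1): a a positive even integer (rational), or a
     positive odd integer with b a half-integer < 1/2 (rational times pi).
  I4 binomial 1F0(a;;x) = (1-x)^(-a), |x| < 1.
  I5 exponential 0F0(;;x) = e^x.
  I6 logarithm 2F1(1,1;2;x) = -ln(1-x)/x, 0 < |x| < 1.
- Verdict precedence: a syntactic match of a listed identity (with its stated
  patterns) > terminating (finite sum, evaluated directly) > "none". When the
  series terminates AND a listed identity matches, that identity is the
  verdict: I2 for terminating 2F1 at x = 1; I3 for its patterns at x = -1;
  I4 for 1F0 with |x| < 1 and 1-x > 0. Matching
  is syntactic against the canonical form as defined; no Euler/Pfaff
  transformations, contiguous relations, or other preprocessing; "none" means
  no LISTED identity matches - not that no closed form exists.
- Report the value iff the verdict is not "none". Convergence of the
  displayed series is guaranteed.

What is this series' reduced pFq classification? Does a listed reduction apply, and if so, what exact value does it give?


This is 1 * 1F0(-\frac{12}{11}; -; \frac{2}{9}) in reduced canonical form. Verdict: the binomial series (I4) matches (the 1F0 binomial series: exponent 12/11, x = \frac{2}{9}). Value: \left(\frac{7}{9}\right)^{\frac{12}{11}}.

Key observation: t_0 = 1 here, and the parameter 3/7 appears in both the upper and lower lists and cancels (alongside the other common factor).
Consecutive-term ratio: r(k) = \frac{2}{9} * (k-\frac{12}{11}) / [(k+1)] - poly over poly, x = \frac{2}{9} from leading terms; C = 1 at k = 0.


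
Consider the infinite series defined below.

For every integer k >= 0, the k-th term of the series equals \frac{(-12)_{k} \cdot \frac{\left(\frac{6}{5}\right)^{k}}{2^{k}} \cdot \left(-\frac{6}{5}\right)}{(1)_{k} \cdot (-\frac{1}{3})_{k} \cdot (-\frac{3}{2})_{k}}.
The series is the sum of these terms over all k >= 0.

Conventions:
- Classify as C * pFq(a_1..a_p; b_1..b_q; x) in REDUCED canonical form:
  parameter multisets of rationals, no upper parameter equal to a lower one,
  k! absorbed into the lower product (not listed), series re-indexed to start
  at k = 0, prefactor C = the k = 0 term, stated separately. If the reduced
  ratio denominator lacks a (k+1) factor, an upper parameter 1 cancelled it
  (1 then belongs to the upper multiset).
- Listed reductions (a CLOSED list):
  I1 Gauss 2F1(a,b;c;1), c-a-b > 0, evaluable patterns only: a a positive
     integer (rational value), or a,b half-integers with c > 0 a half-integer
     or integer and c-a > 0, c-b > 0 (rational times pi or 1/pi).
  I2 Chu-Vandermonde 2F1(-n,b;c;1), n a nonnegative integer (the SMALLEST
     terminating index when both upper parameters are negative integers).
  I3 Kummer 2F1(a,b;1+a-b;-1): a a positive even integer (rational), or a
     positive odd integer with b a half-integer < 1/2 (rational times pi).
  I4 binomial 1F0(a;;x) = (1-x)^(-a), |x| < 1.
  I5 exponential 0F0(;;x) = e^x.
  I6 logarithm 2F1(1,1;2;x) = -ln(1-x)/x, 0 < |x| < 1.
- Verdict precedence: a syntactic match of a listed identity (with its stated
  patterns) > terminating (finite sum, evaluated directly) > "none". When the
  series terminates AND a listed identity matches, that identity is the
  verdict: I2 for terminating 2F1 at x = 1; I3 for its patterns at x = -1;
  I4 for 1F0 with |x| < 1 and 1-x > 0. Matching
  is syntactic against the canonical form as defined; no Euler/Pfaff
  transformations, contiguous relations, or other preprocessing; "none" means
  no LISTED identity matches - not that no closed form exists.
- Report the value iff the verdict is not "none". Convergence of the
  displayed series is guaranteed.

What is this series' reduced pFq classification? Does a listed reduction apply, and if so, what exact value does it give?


The tell: t_0 being -\frac{6}{5}, (1)_k (prefactor -6/5) is k! itself.
Term ratio: r(k) = \frac{3}{5} * (k-12) / [(k-\frac{3}{2}) (k-\frac{1}{3}) (k+1)] ; factor over Q: parameters, x = \frac{3}{5}, and C = -\frac{6}{5}.

Canonical form: C = -\frac{6}{5} times 1F2 with upper {-12}, lower {-\frac{3}{2}, -\frac{1}{3}}, x = \frac{3}{5}. Verdict: terminating - the sum ends at index 12 because -12 is a negative integer; exact evaluation follows. Value: -\frac{276499211085973445830997559}{2799854779431915283203125}.


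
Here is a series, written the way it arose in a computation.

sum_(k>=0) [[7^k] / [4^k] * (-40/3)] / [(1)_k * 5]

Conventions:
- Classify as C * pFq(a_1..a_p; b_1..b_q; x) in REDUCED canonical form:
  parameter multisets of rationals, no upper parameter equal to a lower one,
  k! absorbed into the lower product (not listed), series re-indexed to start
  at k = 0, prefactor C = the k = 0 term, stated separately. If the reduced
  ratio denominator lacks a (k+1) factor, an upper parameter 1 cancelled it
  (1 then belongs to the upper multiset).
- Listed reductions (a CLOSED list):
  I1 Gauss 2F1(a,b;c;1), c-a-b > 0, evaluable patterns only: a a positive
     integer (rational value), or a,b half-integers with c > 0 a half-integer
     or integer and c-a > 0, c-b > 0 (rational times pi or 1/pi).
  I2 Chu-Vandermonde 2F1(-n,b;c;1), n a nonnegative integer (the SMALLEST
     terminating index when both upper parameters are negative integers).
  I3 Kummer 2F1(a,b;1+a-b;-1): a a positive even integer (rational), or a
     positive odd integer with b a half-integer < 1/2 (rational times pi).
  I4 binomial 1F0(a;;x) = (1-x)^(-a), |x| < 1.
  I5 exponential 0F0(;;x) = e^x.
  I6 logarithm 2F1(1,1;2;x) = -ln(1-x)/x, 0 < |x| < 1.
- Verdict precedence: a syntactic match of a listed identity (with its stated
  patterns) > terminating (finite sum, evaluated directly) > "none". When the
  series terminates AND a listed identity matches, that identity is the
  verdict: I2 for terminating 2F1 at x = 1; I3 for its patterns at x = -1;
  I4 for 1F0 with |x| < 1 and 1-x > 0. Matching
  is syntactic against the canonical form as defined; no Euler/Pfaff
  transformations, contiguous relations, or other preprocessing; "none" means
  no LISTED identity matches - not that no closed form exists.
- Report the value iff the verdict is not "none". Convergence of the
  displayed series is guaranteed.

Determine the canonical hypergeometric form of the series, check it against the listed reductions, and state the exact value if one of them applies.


The series (x = 7/4) is 0F0: upper {-}, lower {-}, prefactor -8/3. Verdict: the I5 exponential reduction matches (the 0F0 exponential series at x = 7/4). Hence: (-8/3) * e^(7/4).

First insight: from the first term -8/3: (1)_k (C = -8/3) is k! itself.
Consecutive-term ratio: r(k) = (7/4) * 1 / [(k+1)] - rational in k, leading ratio (7/4); with t_0 = -8/3, classification follows.


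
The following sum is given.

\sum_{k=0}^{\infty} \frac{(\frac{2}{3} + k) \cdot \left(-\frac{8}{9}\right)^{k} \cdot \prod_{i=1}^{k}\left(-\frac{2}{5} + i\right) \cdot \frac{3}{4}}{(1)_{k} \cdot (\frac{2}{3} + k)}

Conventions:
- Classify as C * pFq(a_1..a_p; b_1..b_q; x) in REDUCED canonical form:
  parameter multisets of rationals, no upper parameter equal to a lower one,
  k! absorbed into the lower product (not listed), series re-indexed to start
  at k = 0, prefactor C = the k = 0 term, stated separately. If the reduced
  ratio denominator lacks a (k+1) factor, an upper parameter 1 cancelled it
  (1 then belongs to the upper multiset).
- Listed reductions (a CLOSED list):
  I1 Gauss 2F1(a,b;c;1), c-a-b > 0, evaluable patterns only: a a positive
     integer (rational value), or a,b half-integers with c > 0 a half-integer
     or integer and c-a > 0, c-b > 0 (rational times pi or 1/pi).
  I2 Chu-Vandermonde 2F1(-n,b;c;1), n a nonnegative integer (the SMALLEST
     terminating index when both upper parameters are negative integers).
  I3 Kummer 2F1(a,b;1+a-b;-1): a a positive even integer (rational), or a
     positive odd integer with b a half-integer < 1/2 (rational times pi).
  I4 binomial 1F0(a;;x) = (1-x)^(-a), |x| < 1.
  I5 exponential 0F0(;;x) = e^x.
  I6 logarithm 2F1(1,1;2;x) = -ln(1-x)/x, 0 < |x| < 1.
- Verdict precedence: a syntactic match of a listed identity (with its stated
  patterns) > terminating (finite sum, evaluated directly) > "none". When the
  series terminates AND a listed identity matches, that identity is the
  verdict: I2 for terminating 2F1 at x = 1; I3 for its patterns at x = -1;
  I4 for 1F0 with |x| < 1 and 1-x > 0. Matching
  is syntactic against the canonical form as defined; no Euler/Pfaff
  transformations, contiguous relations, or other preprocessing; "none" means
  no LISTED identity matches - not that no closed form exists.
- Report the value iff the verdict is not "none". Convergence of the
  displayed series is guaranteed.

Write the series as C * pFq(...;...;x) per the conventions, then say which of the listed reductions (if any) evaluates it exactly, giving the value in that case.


At argument -\frac{8}{9}: a 1F0 with upper {\frac{3}{5}}, lower {-}, scaled by C = \frac{3}{4}. Verdict at x = -\frac{8}{9}: binomial (I4) matches (the 1F0 binomial series: exponent -3/5, x = -\frac{8}{9}). Sum: \frac{3}{4} \cdot \left(\frac{17}{9}\right)^{-\frac{3}{5}}.

First insight: t_0 = \frac{3}{4} here, and the factor k + 2/3 cancels (top and bottom), leaving C = 3/4.
Adjacent-term ratio: r(k) = -\frac{8}{9} * (k+\frac{3}{5}) / [(k+1)] - rational; roots negated = parameters, x = -\frac{8}{9}, C = \frac{3}{4}.


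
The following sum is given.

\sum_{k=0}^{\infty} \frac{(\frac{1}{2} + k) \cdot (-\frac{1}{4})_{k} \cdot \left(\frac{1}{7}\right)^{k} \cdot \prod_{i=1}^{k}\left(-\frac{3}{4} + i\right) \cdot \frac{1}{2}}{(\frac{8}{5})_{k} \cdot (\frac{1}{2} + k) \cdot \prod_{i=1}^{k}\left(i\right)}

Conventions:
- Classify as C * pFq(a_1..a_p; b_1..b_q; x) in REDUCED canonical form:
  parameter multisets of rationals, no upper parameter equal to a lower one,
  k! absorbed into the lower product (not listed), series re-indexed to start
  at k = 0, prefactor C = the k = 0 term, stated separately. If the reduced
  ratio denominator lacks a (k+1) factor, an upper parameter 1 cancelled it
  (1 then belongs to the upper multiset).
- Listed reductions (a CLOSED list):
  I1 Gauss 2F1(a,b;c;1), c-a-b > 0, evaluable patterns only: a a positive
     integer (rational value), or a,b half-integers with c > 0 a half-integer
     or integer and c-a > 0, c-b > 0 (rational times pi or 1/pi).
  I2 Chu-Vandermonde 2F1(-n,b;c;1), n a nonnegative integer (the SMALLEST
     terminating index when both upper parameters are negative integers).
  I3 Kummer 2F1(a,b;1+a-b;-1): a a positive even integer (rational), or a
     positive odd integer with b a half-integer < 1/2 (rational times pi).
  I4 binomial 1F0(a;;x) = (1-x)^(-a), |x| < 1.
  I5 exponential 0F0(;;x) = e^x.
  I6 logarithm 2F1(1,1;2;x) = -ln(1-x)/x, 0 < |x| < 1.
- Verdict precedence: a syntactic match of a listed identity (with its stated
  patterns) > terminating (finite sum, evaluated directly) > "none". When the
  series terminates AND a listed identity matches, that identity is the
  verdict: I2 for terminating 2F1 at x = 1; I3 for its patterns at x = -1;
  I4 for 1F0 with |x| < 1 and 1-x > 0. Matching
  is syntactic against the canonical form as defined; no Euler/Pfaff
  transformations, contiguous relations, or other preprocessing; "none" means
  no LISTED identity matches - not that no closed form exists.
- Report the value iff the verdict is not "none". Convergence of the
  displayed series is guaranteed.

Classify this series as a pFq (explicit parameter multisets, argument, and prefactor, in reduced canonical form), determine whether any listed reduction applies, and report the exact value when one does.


Canonical form: C = \frac{1}{2} times 2F1 with upper {-\frac{1}{4}, \frac{1}{4}}, lower {\frac{8}{5}}, x = \frac{1}{7}. Verdict: none here - no I1-I6 shape fits x = \frac{1}{7} with lower {\frac{8}{5}}.

Key step: t_0 = \frac{1}{2} here, and the running product (C = 1/2, x = 1/7) telescopes to a rising factorial.
Adjacent-term ratio: r(k) = \frac{1}{7} * (k-\frac{1}{4}) (k+\frac{1}{4}) / [(k+\frac{8}{5}) (k+1)] - rational in k. x = \frac{1}{7}; t_0 = \frac{1}{2}; negate the roots.


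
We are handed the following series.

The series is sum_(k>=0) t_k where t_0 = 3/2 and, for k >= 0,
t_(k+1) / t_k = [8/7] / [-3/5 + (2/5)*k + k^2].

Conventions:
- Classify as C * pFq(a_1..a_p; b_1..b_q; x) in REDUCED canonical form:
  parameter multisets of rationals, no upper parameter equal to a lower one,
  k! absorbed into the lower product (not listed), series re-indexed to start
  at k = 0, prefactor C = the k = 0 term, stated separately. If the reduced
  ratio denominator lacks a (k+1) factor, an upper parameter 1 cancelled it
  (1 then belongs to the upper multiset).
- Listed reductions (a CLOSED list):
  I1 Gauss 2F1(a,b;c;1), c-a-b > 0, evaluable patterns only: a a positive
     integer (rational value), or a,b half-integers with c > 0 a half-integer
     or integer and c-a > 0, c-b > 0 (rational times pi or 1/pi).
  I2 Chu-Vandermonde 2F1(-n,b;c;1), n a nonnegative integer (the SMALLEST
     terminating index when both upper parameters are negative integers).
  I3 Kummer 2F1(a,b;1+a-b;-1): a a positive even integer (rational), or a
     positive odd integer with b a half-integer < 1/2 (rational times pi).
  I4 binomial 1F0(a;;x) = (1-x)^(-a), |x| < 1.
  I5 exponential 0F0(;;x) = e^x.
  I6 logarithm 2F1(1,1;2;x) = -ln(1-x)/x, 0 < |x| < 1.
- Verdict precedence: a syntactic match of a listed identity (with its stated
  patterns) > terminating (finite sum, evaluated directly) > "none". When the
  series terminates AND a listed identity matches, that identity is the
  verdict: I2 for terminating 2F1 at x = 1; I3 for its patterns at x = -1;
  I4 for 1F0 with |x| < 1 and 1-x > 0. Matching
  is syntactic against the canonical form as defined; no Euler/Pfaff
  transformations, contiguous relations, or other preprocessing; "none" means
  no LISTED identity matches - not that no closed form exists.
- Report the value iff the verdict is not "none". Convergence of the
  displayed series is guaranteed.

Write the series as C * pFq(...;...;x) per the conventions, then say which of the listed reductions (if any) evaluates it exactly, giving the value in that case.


Prefactor 3/2, argument 8/7: 0F1 with upper {-} over lower {-3/5}. Verdict: none - at argument 8/7 the multisets {-} ; {-3/5} match no listed identity.

Structural cue: with t_0 = 3/2, the expanded ratio factors over Q; C = 3/2, roots give parameters.
Ratio: r(k) = (8/7) * 1 / [(k-3/5) (k+1)] - rational in k, leading ratio (8/7); with t_0 = 3/2, classification follows.


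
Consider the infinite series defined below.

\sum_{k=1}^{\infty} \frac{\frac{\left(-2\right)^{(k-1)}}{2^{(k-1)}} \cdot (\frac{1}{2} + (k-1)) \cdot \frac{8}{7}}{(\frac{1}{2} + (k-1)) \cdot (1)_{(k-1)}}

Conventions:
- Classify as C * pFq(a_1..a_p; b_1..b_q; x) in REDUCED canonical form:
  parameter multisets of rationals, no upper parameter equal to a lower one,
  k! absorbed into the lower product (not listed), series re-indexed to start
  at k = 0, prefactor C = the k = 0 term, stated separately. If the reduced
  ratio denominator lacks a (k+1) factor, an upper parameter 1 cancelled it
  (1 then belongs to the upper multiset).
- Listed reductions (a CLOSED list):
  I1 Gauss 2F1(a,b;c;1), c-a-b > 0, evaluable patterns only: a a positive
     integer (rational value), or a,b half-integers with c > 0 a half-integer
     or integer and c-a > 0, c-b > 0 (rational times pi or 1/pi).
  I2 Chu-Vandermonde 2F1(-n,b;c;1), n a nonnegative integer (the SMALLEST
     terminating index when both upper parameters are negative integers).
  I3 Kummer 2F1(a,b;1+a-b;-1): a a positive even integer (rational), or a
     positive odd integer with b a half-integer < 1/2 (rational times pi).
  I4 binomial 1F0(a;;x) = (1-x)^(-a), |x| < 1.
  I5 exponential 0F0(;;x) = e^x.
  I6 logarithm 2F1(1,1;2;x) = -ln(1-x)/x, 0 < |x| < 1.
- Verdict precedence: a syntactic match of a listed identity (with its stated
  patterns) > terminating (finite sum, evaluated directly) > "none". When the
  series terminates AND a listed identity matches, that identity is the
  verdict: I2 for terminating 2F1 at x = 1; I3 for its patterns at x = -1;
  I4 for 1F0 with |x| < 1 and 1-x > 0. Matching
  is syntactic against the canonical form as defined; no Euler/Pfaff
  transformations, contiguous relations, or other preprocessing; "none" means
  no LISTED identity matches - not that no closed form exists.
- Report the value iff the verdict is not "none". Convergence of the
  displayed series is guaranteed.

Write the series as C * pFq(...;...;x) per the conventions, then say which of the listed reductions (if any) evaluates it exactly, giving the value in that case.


Canonical form: C = \frac{8}{7} times 0F0 with upper {-}, lower {-}, x = -1. Verdict: exponential (I5) matches (the 0F0 exponential series at x = -1). Exact value: \frac{8}{7} \cdot e^{-1}.

The tell: with t_0 = \frac{8}{7}, the two k-th powers (C = 8/7) combine into one argument.
Step ratio: r(k) = -1 * 1 / [(k+1)] ; factor over Q: parameters, x = -1, and C = \frac{8}{7}.


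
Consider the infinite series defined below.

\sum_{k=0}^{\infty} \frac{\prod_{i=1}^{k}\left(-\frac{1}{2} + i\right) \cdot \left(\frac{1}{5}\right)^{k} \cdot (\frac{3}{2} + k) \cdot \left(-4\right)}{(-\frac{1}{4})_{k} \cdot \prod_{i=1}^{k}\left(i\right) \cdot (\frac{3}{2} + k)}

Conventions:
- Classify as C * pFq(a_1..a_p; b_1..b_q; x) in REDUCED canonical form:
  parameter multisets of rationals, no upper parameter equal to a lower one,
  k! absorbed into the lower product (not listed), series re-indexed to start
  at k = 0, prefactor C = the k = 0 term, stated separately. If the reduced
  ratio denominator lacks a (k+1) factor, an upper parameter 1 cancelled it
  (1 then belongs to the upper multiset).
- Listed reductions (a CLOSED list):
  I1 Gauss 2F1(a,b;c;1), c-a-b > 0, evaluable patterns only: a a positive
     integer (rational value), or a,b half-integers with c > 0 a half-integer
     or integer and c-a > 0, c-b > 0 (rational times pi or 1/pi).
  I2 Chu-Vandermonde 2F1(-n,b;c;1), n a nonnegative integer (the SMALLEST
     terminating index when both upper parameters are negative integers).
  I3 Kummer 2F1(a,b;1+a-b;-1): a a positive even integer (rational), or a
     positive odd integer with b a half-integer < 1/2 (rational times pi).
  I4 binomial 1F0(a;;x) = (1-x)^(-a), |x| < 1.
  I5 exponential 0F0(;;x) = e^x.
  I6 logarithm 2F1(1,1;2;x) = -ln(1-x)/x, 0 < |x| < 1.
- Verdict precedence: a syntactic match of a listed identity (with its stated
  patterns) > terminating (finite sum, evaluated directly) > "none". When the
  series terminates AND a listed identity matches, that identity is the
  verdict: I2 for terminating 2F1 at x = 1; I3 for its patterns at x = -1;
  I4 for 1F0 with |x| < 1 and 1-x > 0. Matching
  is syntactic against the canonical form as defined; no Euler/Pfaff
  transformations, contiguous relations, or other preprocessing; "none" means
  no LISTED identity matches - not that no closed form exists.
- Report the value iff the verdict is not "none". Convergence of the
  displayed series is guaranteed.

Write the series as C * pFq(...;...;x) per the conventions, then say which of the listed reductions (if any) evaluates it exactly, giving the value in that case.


Key observation: t_0 = -4 here, and the running product (prefactor -4) telescopes to a rising factorial.
Ratio: r(k) = \frac{1}{5} * (k+\frac{1}{2}) / [(k-\frac{1}{4}) (k+1)] ; factor over Q: parameters, x = \frac{1}{5}, and C = -4.

With C = -4: the canonical form is 1F1(\frac{1}{2}; -\frac{1}{4}; \frac{1}{5}). Verdict: none. No listed pattern accepts 1F1(\frac{1}{2}; -\frac{1}{4}; \frac{1}{5}).


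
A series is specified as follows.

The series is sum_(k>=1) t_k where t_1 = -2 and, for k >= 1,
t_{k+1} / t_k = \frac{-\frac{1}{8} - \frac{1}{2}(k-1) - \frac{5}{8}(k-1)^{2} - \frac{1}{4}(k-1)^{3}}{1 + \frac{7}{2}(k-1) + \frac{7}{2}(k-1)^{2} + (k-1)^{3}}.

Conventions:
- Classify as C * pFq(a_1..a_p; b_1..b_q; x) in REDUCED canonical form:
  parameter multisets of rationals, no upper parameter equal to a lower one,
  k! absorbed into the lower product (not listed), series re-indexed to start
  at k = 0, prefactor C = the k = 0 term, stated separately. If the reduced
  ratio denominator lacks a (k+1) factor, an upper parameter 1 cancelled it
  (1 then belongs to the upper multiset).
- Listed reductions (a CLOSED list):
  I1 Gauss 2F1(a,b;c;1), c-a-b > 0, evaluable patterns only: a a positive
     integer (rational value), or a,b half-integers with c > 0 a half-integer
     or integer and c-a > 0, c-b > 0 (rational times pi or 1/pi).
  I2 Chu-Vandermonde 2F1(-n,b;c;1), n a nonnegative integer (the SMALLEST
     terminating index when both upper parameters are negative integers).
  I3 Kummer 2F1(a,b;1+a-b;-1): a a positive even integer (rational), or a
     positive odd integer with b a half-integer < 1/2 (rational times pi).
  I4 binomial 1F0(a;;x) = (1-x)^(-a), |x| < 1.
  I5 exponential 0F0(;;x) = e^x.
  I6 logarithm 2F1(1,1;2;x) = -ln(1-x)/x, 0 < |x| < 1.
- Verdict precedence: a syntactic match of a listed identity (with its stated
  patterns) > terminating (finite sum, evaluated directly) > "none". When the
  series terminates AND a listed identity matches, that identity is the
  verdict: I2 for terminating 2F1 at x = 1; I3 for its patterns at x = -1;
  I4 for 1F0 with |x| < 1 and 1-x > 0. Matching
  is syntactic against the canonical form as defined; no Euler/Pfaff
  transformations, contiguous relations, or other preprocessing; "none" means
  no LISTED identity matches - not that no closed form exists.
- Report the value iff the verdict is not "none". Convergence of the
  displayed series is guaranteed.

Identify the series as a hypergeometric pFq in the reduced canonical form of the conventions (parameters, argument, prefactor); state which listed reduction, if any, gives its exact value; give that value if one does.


x = -\frac{1}{4} here; the reduced form reads 2F1, upper {1, 1}, lower {2}, C = -2. Verdict: logarithm (I6) applies (the logarithm: parameters (1,1;2), x = -\frac{1}{4}). Its exact value is \left(-8\right) \cdot \ln\left(\frac{5}{4}\right).

Key step: t_0 being -2, factor the ratio over Q (C = -2, x = -1/4): negated roots = parameters.
Step ratio: r(k) = -\frac{1}{4} * (k+1) (k+1) / [(k+2) (k+1)] - rational in k. x = -\frac{1}{4}; t_0 = -2; negate the roots.


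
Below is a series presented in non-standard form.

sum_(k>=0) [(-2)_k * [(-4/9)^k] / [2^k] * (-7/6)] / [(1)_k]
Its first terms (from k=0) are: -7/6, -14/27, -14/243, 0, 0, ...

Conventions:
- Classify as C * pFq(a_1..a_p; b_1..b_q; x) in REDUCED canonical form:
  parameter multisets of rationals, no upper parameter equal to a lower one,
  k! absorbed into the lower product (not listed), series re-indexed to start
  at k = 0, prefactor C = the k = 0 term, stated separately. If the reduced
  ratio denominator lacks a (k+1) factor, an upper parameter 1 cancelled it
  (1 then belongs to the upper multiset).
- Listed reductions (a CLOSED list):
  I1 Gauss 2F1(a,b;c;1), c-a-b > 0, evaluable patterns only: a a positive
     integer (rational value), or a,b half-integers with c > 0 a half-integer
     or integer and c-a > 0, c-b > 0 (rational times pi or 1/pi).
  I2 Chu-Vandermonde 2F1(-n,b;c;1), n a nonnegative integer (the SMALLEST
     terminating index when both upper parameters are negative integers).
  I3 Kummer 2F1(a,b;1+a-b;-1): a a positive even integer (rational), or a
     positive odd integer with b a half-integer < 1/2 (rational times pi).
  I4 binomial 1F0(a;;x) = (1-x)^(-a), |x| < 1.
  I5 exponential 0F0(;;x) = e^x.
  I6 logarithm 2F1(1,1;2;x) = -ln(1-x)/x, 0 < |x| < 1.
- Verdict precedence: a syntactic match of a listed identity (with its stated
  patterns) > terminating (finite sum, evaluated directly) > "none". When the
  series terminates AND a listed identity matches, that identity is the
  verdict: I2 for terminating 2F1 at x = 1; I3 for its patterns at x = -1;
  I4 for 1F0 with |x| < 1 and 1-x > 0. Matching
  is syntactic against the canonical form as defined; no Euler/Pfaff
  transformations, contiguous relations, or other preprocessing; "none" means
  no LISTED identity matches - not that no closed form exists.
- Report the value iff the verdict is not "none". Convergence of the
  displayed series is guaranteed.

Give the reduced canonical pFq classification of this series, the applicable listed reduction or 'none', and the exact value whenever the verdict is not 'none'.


x = -2/9 here; the reduced form reads 1F0, upper {-2}, lower {-}, C = -7/6. Verdict: binomial (I4) matches (the 1F0 binomial series: exponent 2, x = -2/9). Sum: -847/486.

Key observation: from the first term -7/6: (1)_k (C = -7/6, x = -2/9) is k! itself.
Adjacent-term ratio: r(k) = (-2/9) * (k-2) / [(k+1)] - rational in k, leading ratio (-2/9); with t_0 = -7/6, classification follows.


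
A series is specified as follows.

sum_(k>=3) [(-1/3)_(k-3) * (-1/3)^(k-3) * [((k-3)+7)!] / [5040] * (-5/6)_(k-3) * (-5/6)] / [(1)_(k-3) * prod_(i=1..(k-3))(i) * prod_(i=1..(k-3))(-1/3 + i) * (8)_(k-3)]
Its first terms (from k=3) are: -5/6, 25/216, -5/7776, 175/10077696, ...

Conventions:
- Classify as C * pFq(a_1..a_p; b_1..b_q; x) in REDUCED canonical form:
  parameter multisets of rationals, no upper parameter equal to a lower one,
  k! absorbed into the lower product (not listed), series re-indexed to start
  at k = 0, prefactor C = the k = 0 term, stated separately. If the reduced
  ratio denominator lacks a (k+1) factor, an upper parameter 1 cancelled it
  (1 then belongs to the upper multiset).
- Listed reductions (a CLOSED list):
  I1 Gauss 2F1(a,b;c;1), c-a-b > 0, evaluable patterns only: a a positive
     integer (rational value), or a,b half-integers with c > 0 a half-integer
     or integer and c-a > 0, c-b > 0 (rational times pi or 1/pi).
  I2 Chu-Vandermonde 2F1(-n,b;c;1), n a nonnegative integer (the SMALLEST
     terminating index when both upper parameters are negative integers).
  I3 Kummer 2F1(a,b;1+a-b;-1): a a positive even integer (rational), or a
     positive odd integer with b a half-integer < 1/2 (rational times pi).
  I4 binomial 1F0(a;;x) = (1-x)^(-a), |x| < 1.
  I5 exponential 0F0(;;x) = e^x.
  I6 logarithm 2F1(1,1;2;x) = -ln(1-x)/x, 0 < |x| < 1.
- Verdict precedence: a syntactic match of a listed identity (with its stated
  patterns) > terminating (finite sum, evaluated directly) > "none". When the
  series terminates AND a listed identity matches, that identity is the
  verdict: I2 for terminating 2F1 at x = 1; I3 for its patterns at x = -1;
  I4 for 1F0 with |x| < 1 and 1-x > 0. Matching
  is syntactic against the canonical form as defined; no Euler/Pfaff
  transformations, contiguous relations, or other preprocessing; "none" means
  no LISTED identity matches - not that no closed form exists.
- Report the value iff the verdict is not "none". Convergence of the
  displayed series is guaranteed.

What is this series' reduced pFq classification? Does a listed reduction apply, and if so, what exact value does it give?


Prefactor -5/6, argument -1/3: 2F2 with upper {-5/6, -1/3} over lower {2/3, 1}. Verdict: none. Every listed pattern misses the 2F2 form at -1/3, upper {-5/6, -1/3}.

The tell: from the first term -5/6: the parameter 8 appears in both the upper and lower lists and cancels.
Ratio: r(k) = (-1/3) * (k-5/6) (k-1/3) / [(k+2/3) (k+1) (k+1)] - rational in k, leading ratio (-1/3); with t_0 = -5/6, classification follows.
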